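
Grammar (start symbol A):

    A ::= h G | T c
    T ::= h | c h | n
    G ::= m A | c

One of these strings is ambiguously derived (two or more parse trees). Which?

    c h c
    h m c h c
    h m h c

h m h c

c h c: 1 tree
h m c h c: 1 tree
h m h c: 2 trees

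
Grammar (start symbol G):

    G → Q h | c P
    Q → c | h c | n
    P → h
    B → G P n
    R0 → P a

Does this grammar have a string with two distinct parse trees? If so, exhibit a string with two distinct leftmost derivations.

Witness: c h

Derivation 1: G ⇒ Q h ⇒ c h
Derivation 2: G ⇒ c P ⇒ c h

Two distinct leftmost derivations for the same string.

Ambiguous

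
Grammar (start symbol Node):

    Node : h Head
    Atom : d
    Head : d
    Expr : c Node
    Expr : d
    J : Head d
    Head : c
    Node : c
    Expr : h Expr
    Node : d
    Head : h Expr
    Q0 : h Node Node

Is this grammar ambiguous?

Unambiguous

(Q0, Atom, J are unreachable from Node, so their rules don't affect L(Node).) Each reachable nonterminal has at most one production per leading terminal, and all productions are right-linear; the derivation is determined token-by-token.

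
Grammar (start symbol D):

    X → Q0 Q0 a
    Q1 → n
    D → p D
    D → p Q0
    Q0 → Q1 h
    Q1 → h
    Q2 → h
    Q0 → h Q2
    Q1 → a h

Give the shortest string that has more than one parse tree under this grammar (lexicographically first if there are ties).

p h h

length 3: p h h has 2 parse trees

Two derivations of p h h:
  D ⇒ p Q0 ⇒ p Q1 h ⇒ p h h
  D ⇒ p Q0 ⇒ p h Q2 ⇒ p h h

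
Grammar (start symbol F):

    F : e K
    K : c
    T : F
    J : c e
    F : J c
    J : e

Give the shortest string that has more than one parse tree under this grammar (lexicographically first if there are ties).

e c

length 2: e c has 2 parse trees

Two derivations of e c:
  F ⇒ e K ⇒ e c
  F ⇒ J c ⇒ e c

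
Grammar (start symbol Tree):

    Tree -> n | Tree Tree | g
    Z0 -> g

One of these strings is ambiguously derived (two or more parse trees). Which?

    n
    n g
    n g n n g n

n: 1 tree
n g: 1 tree
n g n n g n: 42 trees

n g n n g n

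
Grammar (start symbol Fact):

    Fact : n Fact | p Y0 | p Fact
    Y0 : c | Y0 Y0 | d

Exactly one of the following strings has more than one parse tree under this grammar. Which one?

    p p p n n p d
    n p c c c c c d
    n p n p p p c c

p p p n n p d: 1 tree
n p c c c c c d: 42 trees
n p n p p p c c: 1 tree

n p c c c c c d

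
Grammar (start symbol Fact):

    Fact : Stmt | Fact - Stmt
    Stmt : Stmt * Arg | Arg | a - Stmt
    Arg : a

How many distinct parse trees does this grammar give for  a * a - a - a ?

2

Parse trees for a * a - a - a:
  [Fact [Fact [Stmt [Stmt [Arg a]] * [Arg a]]] - [Stmt a - [Stmt [Arg a]]]]
  [Fact [Fact [Fact [Stmt [Stmt [Arg a]] * [Arg a]]] - [Stmt [Arg a]]] - [Stmt [Arg a]]]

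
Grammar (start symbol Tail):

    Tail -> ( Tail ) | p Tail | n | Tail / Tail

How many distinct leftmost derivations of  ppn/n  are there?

3

Parse trees for ppn/n:
  [Tail p [Tail p [Tail [Tail n] / [Tail n]]]]
  [Tail p [Tail [Tail p [Tail n]] / [Tail n]]]
  [Tail [Tail p [Tail p [Tail n]]] / [Tail n]]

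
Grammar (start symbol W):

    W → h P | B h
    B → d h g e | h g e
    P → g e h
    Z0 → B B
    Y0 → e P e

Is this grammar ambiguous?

Ambiguous

Witness: h g e h

Derivation 1: W ⇒ h P ⇒ h g e h
Derivation 2: W ⇒ B h ⇒ h g e h

Two distinct leftmost derivations for the same string.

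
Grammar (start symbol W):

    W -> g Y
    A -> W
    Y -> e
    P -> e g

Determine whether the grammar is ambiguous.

(P, A are unreachable from W, so their rules don't affect L(W).) Restricted to the reachable nonterminals, every rule has the form A → t or A → t B, and no two rules for the same A share a first terminal. The grammar encodes a DFA — one run per string.

Unambiguous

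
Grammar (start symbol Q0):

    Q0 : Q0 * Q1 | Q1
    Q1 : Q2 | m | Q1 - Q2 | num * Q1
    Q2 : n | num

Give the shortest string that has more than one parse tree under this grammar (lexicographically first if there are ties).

num * m

length 1: no string has ≥2 trees
length 3: num * m has 2 parse trees

Two derivations of num * m:
  Q0 ⇒ Q0 * Q1 ⇒ Q1 * Q1 ⇒ Q2 * Q1 ⇒ num * Q1 ⇒ num * m
  Q0 ⇒ Q1 ⇒ num * Q1 ⇒ num * m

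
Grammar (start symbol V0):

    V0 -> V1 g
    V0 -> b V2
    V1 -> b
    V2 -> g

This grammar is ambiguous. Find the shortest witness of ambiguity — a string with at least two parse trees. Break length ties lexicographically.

length 2: b g has 2 parse trees

Two derivations of b g:
  V0 ⇒ V1 g ⇒ b g
  V0 ⇒ b V2 ⇒ b g

b g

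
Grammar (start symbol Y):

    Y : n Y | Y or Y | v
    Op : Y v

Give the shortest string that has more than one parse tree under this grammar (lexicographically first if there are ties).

length 1: no string has ≥2 trees
length 2: no string has ≥2 trees
length 3: no string has ≥2 trees
length 4: n v or v has 2 parse trees

Two derivations of n v or v:
  Y ⇒ n Y ⇒ n Y or Y ⇒ n v or Y ⇒ n v or v
  Y ⇒ Y or Y ⇒ n Y or Y ⇒ n v or Y ⇒ n v or v

n v or v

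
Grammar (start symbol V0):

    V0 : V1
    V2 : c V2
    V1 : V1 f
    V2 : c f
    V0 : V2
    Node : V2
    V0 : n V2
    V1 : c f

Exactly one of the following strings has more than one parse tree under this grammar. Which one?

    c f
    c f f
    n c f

c f

c f: 2 trees
c f f: 1 tree
n c f: 1 tree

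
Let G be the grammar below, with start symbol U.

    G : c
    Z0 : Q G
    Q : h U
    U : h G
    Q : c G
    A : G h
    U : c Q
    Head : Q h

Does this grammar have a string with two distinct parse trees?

Only U, Q, G are reachable from U; ignoring the rest: The reachable rules are right-linear with at most one rule per (nonterminal, next-terminal) pair. Each input token forces the next rule, so parsing is deterministic.

Unambiguous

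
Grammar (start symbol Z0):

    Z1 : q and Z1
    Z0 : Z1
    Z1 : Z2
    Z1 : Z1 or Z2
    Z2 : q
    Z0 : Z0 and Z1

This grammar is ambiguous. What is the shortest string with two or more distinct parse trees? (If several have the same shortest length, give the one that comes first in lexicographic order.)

q and q

length 1: no string has ≥2 trees
length 3: q and q has 2 parse trees

Two derivations of q and q:
  Z0 ⇒ Z1 ⇒ q and Z1 ⇒ q and Z2 ⇒ q and q
  Z0 ⇒ Z0 and Z1 ⇒ Z1 and Z1 ⇒ Z2 and Z1 ⇒ q and Z1 ⇒ q and Z2 ⇒ q and q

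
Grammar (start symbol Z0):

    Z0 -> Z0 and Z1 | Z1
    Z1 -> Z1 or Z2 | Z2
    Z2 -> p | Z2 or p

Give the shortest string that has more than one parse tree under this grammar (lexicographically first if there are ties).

p or p

length 1: no string has ≥2 trees
length 3: p or p has 2 parse trees

Two derivations of p or p:
  Z0 ⇒ Z1 ⇒ Z1 or Z2 ⇒ Z2 or Z2 ⇒ p or Z2 ⇒ p or p
  Z0 ⇒ Z1 ⇒ Z2 ⇒ Z2 or p ⇒ p or p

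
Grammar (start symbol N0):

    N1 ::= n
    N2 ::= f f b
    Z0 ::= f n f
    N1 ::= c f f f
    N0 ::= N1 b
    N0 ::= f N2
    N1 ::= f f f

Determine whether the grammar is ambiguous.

Ambiguous

Witness: f f f b

Derivation 1: N0 ⇒ N1 b ⇒ f f f b
Derivation 2: N0 ⇒ f N2 ⇒ f f f b

Two distinct leftmost derivations for the same string.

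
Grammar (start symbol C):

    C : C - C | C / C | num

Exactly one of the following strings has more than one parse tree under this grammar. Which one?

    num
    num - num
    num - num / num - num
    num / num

num: 1 tree
num - num: 1 tree
num - num / num - num: 5 trees
num / num: 1 tree

num - num / num - num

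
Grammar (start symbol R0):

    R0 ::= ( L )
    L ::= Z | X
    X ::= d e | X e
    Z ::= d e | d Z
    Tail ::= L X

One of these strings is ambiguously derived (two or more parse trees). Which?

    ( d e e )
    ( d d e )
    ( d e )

( d e e ): 1 tree
( d d e ): 1 tree
( d e ): 2 trees

( d e )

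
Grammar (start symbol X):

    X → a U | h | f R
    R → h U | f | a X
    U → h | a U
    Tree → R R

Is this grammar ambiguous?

Only X, R, U are reachable from X; ignoring the rest: The reachable rules are right-linear with at most one rule per (nonterminal, next-terminal) pair. Each input token forces the next rule, so parsing is deterministic.

Unambiguous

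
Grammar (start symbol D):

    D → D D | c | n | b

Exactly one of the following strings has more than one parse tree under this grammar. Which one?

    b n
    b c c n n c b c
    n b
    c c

b n: 1 tree
b c c n n c b c: 429 trees
n b: 1 tree
c c: 1 tree

b c c n n c b c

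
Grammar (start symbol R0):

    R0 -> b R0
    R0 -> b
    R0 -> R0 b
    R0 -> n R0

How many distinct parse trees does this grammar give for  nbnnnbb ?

7

Parse trees for nbnnnbb:
  [R0 [R0 n [R0 b [R0 n [R0 n [R0 n [R0 b]]]]]] b]
  [R0 n [R0 b [R0 [R0 n [R0 n [R0 n [R0 b]]]] b]]]
  [R0 n [R0 b [R0 n [R0 [R0 n [R0 n [R0 b]]] b]]]]
  [R0 n [R0 b [R0 n [R0 n [R0 [R0 n [R0 b]] b]]]]]
  [R0 n [R0 b [R0 n [R0 n [R0 n [R0 b [R0 b]]]]]]]
  [R0 n [R0 b [R0 n [R0 n [R0 n [R0 [R0 b] b]]]]]]
  [R0 n [R0 [R0 b [R0 n [R0 n [R0 n [R0 b]]]]] b]]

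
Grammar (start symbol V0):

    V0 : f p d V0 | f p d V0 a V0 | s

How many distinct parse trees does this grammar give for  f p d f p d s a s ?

2

Parse trees for f p d f p d s a s:
  [V0 f p d [V0 f p d [V0 s] a [V0 s]]]
  [V0 f p d [V0 f p d [V0 s]] a [V0 s]]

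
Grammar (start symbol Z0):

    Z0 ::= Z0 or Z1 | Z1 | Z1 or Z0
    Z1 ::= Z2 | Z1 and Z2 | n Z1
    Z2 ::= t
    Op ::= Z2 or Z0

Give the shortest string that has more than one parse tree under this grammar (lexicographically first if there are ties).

t or t

length 1: no string has ≥2 trees
length 2: no string has ≥2 trees
length 3: t or t has 2 parse trees

Two derivations of t or t:
  Z0 ⇒ Z0 or Z1 ⇒ Z1 or Z1 ⇒ Z2 or Z1 ⇒ t or Z1 ⇒ t or Z2 ⇒ t or t
  Z0 ⇒ Z1 or Z0 ⇒ Z2 or Z0 ⇒ t or Z0 ⇒ t or Z1 ⇒ t or Z2 ⇒ t or t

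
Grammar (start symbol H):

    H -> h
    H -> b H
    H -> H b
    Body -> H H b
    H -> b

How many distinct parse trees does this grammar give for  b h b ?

Parse trees for b h b:
  [H b [H [H h] b]]
  [H [H b [H h]] b]

2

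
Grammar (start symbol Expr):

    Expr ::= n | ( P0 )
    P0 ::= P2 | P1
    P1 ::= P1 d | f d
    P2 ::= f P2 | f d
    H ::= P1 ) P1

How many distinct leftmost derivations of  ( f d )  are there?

Parse trees for ( f d ):
  [Expr ( [P0 [P2 f d]] )]
  [Expr ( [P0 [P1 f d]] )]

2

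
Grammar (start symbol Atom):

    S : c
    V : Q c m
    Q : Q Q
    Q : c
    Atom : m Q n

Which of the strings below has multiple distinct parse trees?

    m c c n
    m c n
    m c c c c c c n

m c c c c c c n

m c c n: 1 tree
m c n: 1 tree
m c c c c c c n: 42 trees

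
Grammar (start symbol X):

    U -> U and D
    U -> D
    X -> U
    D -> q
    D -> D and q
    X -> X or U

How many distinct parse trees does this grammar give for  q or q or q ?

1

Parse trees for q or q or q:
  [X [X [X [U [D q]]] or [U [D q]]] or [U [D q]]]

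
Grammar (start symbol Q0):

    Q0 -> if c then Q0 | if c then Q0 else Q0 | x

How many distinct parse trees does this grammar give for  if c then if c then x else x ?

2

Parse trees for if c then if c then x else x:
  [Q0 if c then [Q0 if c then [Q0 x] else [Q0 x]]]
  [Q0 if c then [Q0 if c then [Q0 x]] else [Q0 x]]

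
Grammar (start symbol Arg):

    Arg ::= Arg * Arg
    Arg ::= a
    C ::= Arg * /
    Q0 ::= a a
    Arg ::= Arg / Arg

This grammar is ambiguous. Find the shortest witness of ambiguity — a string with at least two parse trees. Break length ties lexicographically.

length 1: no string has ≥2 trees
length 3: no string has ≥2 trees
length 5: a * a * a has 2 parse trees

Two derivations of a * a * a:
  Arg ⇒ Arg * Arg ⇒ Arg * Arg * Arg ⇒ a * Arg * Arg ⇒ a * a * Arg ⇒ a * a * a
  Arg ⇒ Arg * Arg ⇒ a * Arg ⇒ a * Arg * Arg ⇒ a * a * Arg ⇒ a * a * a

a * a * a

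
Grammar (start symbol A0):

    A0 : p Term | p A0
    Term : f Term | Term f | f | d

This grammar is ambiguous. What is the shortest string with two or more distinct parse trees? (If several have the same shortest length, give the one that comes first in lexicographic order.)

length 2: no string has ≥2 trees
length 3: p f f has 2 parse trees

Two derivations of p f f:
  A0 ⇒ p Term ⇒ p f Term ⇒ p f f
  A0 ⇒ p Term ⇒ p Term f ⇒ p f f

p f f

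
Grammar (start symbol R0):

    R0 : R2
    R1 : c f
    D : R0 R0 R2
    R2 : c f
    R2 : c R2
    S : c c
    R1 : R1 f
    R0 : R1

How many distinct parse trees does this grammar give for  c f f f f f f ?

1

Parse trees for c f f f f f f:
  [R0 [R1 [R1 [R1 [R1 [R1 [R1 c f] f] f] f] f] f]]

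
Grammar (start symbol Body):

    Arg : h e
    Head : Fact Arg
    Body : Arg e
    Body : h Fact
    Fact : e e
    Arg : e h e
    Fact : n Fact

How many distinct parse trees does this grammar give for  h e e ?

Parse trees for h e e:
  [Body [Arg h e] e]
  [Body h [Fact e e]]

2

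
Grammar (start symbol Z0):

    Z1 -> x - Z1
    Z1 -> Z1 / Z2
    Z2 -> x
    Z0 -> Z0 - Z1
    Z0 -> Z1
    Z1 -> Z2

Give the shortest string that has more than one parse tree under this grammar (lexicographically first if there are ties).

length 1: no string has ≥2 trees
length 3: x - x has 2 parse trees

Two derivations of x - x:
  Z0 ⇒ Z0 - Z1 ⇒ Z1 - Z1 ⇒ Z2 - Z1 ⇒ x - Z1 ⇒ x - Z2 ⇒ x - x
  Z0 ⇒ Z1 ⇒ x - Z1 ⇒ x - Z2 ⇒ x - x

x - x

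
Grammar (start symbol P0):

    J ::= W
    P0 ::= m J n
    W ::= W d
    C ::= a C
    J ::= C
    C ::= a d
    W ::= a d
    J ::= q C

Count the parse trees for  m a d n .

Parse trees for m a d n:
  [P0 m [J [W a d]] n]
  [P0 m [J [C a d]] n]

2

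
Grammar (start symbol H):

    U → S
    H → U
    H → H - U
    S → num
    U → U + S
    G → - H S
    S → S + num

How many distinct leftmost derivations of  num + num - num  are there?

Parse trees for num + num - num:
  [H [H [U [S [S num] + num]]] - [U [S num]]]
  [H [H [U [U [S num]] + [S num]]] - [U [S num]]]

2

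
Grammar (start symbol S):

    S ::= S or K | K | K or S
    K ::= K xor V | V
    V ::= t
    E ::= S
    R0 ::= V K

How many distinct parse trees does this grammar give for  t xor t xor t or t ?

Parse trees for t xor t xor t or t:
  [S [S [K [K [K [V t]] xor [V t]] xor [V t]]] or [K [V t]]]
  [S [K [K [K [V t]] xor [V t]] xor [V t]] or [S [K [V t]]]]

2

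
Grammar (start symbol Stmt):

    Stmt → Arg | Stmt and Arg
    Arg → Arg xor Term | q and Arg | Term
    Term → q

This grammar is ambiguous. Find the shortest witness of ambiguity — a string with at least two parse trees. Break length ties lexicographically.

length 1: no string has ≥2 trees
length 3: q and q has 2 parse trees

Two derivations of q and q:
  Stmt ⇒ Arg ⇒ q and Arg ⇒ q and Term ⇒ q and q
  Stmt ⇒ Stmt and Arg ⇒ Arg and Arg ⇒ Term and Arg ⇒ q and Arg ⇒ q and Term ⇒ q and q

q and q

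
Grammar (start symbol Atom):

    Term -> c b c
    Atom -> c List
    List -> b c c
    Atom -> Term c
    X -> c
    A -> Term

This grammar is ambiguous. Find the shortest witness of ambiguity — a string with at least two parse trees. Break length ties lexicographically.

length 4: c b c c has 2 parse trees

Two derivations of c b c c:
  Atom ⇒ c List ⇒ c b c c
  Atom ⇒ Term c ⇒ c b c c

c b c c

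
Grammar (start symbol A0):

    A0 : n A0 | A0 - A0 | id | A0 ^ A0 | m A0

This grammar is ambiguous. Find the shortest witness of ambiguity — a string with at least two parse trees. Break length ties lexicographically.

m id - id

length 1: no string has ≥2 trees
length 2: no string has ≥2 trees
length 3: no string has ≥2 trees
length 4: m id - id has 2 parse trees

Two derivations of m id - id:
  A0 ⇒ A0 - A0 ⇒ m A0 - A0 ⇒ m id - A0 ⇒ m id - id
  A0 ⇒ m A0 ⇒ m A0 - A0 ⇒ m id - A0 ⇒ m id - id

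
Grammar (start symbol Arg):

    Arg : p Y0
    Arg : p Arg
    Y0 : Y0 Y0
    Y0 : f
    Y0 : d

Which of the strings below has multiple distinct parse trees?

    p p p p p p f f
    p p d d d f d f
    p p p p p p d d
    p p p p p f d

p p d d d f d f

p p p p p p f f: 1 tree
p p d d d f d f: 42 trees
p p p p p p d d: 1 tree
p p p p p f d: 1 tree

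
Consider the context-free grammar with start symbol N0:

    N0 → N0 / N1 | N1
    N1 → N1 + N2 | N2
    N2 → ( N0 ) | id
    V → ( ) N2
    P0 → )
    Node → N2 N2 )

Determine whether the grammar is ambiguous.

Only N0, N1, N2 are reachable from N0; ignoring the rest: The grammar is stratified — N0 handles '/' (left-recursive), N1 handles '+', N2 atoms. Each operator has a fixed associativity and precedence level, so every string has one parse.

Unambiguous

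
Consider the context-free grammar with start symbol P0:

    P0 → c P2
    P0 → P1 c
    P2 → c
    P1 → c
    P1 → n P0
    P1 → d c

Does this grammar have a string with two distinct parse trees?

Witness: c c

Derivation 1: P0 ⇒ c P2 ⇒ c c
Derivation 2: P0 ⇒ P1 c ⇒ c c

Two distinct leftmost derivations for the same string.

Ambiguous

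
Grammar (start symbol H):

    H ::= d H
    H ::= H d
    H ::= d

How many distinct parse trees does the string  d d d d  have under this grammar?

8

Parse trees for d d d d:
  [H d [H d [H d [H d]]]]
  [H d [H d [H [H d] d]]]
  [H d [H [H d [H d]] d]]
  [H d [H [H [H d] d] d]]
  [H [H d [H d [H d]]] d]
  [H [H d [H [H d] d]] d]
  [H [H [H d [H d]] d] d]
  [H [H [H [H d] d] d] d]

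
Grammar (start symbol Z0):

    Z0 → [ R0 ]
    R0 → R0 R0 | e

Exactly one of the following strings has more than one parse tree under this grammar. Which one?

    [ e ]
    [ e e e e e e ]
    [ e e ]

[ e ]: 1 tree
[ e e e e e e ]: 42 trees
[ e e ]: 1 tree

[ e e e e e e ]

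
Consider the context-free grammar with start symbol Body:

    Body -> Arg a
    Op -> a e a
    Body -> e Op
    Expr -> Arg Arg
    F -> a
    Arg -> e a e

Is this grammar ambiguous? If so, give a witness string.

Witness: e a e a

Derivation 1: Body ⇒ Arg a ⇒ e a e a
Derivation 2: Body ⇒ e Op ⇒ e a e a

Two distinct leftmost derivations for the same string.

Ambiguous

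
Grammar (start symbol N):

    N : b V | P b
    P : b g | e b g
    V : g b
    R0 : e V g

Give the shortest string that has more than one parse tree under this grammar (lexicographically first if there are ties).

length 3: b g b has 2 parse trees

Two derivations of b g b:
  N ⇒ b V ⇒ b g b
  N ⇒ P b ⇒ b g b

b g b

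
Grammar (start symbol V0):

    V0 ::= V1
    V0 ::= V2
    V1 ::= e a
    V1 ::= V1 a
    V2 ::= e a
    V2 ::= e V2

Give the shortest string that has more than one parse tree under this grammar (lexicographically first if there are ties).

e a

length 2: e a has 2 parse trees

Two derivations of e a:
  V0 ⇒ V1 ⇒ e a
  V0 ⇒ V2 ⇒ e a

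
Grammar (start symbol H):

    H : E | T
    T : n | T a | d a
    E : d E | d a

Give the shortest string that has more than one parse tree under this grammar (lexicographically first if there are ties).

d a

length 1: no string has ≥2 trees
length 2: d a has 2 parse trees

Two derivations of d a:
  H ⇒ E ⇒ d a
  H ⇒ T ⇒ d a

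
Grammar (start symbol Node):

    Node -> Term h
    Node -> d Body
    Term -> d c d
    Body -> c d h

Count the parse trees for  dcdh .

2

Parse trees for dcdh:
  [Node [Term d c d] h]
  [Node d [Body c d h]]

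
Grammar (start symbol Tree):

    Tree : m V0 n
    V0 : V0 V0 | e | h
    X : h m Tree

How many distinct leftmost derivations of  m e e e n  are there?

Parse trees for m e e e n:
  [Tree m [V0 [V0 e] [V0 [V0 e] [V0 e]]] n]
  [Tree m [V0 [V0 [V0 e] [V0 e]] [V0 e]] n]

2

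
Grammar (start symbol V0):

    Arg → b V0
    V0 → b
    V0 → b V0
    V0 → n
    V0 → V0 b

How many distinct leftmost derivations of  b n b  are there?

Parse trees for b n b:
  [V0 b [V0 [V0 n] b]]
  [V0 [V0 b [V0 n]] b]

2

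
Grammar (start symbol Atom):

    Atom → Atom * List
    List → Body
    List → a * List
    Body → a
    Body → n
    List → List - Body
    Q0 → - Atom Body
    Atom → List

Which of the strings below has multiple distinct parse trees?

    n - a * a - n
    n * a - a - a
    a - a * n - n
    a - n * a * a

a - n * a * a

n - a * a - n: 1 tree
n * a - a - a: 1 tree
a - a * n - n: 1 tree
a - n * a * a: 2 trees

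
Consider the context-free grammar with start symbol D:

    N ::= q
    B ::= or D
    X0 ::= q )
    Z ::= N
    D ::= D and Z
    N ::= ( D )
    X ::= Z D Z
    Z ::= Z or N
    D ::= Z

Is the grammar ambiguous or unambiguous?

Unambiguous

Only D, Z, N are reachable from D; ignoring the rest: D → D and Z | Z  ;  Z → Z or N | N  — a left-associative chain with N at the bottom. Each string factors uniquely by precedence.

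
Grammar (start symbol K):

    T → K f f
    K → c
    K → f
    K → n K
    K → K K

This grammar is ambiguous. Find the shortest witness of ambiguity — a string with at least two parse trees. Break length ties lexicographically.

length 1: no string has ≥2 trees
length 2: no string has ≥2 trees
length 3: c c c has 2 parse trees

Two derivations of c c c:
  K ⇒ K K ⇒ c K ⇒ c K K ⇒ c c K ⇒ c c c
  K ⇒ K K ⇒ K K K ⇒ c K K ⇒ c c K ⇒ c c c

c c c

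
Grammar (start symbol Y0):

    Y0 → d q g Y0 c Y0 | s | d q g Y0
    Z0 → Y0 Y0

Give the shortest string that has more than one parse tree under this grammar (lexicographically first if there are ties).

length 1: no string has ≥2 trees
length 4: no string has ≥2 trees
length 6: no string has ≥2 trees
length 7: no string has ≥2 trees
length 9: d q g d q g s c s has 2 parse trees

Two derivations of d q g d q g s c s:
  Y0 ⇒ d q g Y0 c Y0 ⇒ d q g d q g Y0 c Y0 ⇒ d q g d q g s c Y0 ⇒ d q g d q g s c s
  Y0 ⇒ d q g Y0 ⇒ d q g d q g Y0 c Y0 ⇒ d q g d q g s c Y0 ⇒ d q g d q g s c s

d q g d q g s c s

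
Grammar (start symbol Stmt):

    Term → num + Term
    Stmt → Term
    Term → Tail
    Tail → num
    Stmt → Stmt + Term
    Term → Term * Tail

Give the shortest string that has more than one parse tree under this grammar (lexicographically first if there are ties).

length 1: no string has ≥2 trees
length 3: num + num has 2 parse trees

Two derivations of num + num:
  Stmt ⇒ Term ⇒ num + Term ⇒ num + Tail ⇒ num + num
  Stmt ⇒ Stmt + Term ⇒ Term + Term ⇒ Tail + Term ⇒ num + Term ⇒ num + Tail ⇒ num + num

num + num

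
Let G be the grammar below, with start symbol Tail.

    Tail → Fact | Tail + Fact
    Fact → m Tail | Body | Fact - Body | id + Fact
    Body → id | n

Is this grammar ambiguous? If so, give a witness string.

Witness: id + id

Derivation 1: Tail ⇒ Fact ⇒ id + Fact ⇒ id + Body ⇒ id + id
Derivation 2: Tail ⇒ Tail + Fact ⇒ Fact + Fact ⇒ Body + Fact ⇒ id + Fact ⇒ id + Body ⇒ id + id

Two distinct leftmost derivations for the same string.

Ambiguous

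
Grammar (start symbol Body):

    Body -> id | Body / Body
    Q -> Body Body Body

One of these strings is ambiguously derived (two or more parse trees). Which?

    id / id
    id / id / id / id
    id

id / id: 1 tree
id / id / id / id: 5 trees
id: 1 tree

id / id / id / id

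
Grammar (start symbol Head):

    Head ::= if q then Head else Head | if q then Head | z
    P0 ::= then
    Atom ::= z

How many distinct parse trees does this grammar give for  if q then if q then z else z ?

Parse trees for if q then if q then z else z:
  [Head if q then [Head if q then [Head z]] else [Head z]]
  [Head if q then [Head if q then [Head z] else [Head z]]]

2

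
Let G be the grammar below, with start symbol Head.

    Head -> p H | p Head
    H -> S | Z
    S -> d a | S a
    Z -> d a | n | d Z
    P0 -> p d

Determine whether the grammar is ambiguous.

Ambiguous

Witness: p d a

Derivation 1: Head ⇒ p H ⇒ p S ⇒ p d a
Derivation 2: Head ⇒ p H ⇒ p Z ⇒ p d a

Two distinct leftmost derivations for the same string.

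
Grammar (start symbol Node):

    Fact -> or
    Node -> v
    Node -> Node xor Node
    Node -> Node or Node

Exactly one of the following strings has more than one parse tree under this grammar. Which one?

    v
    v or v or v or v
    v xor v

v or v or v or v

v: 1 tree
v or v or v or v: 5 trees
v xor v: 1 tree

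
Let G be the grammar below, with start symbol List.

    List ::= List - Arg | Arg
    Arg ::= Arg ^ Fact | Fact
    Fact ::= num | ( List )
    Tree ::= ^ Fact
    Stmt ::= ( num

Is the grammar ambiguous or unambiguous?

Unambiguous

(Tree, Stmt are unreachable from List, so their rules don't affect L(List).) This is a standard precedence ladder (List over Arg over Fact), with each level left-recursive on its own operator ('-' at List, '^' at Arg). That structure is LR(1), hence unambiguous.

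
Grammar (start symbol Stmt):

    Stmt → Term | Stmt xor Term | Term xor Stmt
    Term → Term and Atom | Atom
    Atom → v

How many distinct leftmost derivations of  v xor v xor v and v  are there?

Parse trees for v xor v xor v and v:
  [Stmt [Stmt [Stmt [Term [Atom v]]] xor [Term [Atom v]]] xor [Term [Term [Atom v]] and [Atom v]]]
  [Stmt [Stmt [Term [Atom v]] xor [Stmt [Term [Atom v]]]] xor [Term [Term [Atom v]] and [Atom v]]]
  [Stmt [Term [Atom v]] xor [Stmt [Stmt [Term [Atom v]]] xor [Term [Term [Atom v]] and [Atom v]]]]
  [Stmt [Term [Atom v]] xor [Stmt [Term [Atom v]] xor [Stmt [Term [Term [Atom v]] and [Atom v]]]]]

4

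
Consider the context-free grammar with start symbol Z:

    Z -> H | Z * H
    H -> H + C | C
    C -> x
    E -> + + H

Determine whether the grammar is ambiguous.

Unambiguous

(E is unreachable from Z, so its rules don't affect L(Z).) The grammar is stratified — Z handles '*' (left-recursive), H handles '+', C atoms. Each operator has a fixed associativity and precedence level, so every string has one parse.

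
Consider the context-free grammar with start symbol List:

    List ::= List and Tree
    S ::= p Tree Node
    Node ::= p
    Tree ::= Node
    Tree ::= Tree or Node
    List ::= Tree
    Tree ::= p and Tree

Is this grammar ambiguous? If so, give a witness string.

Ambiguous

Witness: p and p

Derivation 1: List ⇒ List and Tree ⇒ Tree and Tree ⇒ Node and Tree ⇒ p and Tree ⇒ p and Node ⇒ p and p
Derivation 2: List ⇒ Tree ⇒ p and Tree ⇒ p and Node ⇒ p and p

Two distinct leftmost derivations for the same string.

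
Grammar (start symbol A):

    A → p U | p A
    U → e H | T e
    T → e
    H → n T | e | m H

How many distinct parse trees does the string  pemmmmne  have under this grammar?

Parse trees for pemmmmne:
  [A p [U e [H m [H m [H m [H m [H n [T e]]]]]]]]

1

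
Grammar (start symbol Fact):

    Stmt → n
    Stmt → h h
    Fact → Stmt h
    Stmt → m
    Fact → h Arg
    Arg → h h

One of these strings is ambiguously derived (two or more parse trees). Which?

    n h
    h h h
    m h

h h h

n h: 1 tree
h h h: 2 trees
m h: 1 tree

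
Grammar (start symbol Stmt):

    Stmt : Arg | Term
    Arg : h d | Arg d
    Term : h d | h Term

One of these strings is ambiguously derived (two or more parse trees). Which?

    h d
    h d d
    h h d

h d

h d: 2 trees
h d d: 1 tree
h h d: 1 tree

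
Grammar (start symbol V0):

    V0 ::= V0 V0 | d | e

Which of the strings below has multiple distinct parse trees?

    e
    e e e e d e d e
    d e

e: 1 tree
e e e e d e d e: 429 trees
d e: 1 tree

e e e e d e d e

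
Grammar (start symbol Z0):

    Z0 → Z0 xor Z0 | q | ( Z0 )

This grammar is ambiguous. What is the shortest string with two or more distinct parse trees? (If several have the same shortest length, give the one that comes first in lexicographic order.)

q xor q xor q

length 1: no string has ≥2 trees
length 3: no string has ≥2 trees
length 5: q xor q xor q has 2 parse trees

Two derivations of q xor q xor q:
  Z0 ⇒ Z0 xor Z0 ⇒ Z0 xor Z0 xor Z0 ⇒ q xor Z0 xor Z0 ⇒ q xor q xor Z0 ⇒ q xor q xor q
  Z0 ⇒ Z0 xor Z0 ⇒ q xor Z0 ⇒ q xor Z0 xor Z0 ⇒ q xor q xor Z0 ⇒ q xor q xor q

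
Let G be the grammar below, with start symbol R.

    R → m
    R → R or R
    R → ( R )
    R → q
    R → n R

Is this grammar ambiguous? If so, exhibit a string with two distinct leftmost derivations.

Ambiguous

Witness: n m or m

Derivation 1: R ⇒ R or R ⇒ n R or R ⇒ n m or R ⇒ n m or m
Derivation 2: R ⇒ n R ⇒ n R or R ⇒ n m or R ⇒ n m or m

Two distinct leftmost derivations for the same string.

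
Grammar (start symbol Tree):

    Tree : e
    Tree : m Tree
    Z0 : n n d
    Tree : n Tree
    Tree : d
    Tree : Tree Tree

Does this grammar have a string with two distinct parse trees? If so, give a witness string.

Ambiguous

Witness: d d d

Derivation 1: Tree ⇒ Tree Tree ⇒ d Tree ⇒ d Tree Tree ⇒ d d Tree ⇒ d d d
Derivation 2: Tree ⇒ Tree Tree ⇒ Tree Tree Tree ⇒ d Tree Tree ⇒ d d Tree ⇒ d d d

Two distinct leftmost derivations for the same string.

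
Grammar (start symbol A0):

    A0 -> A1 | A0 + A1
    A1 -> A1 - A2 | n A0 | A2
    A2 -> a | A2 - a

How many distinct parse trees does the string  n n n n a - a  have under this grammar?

Parse trees for n n n n a - a:
  [A0 [A1 [A1 n [A0 [A1 n [A0 [A1 n [A0 [A1 n [A0 [A1 [A2 a]]]]]]]]]] - [A2 a]]]
  [A0 [A1 n [A0 [A1 [A1 n [A0 [A1 n [A0 [A1 n [A0 [A1 [A2 a]]]]]]]] - [A2 a]]]]]
  [A0 [A1 n [A0 [A1 n [A0 [A1 [A1 n [A0 [A1 n [A0 [A1 [A2 a]]]]]] - [A2 a]]]]]]]
  [A0 [A1 n [A0 [A1 n [A0 [A1 n [A0 [A1 [A1 n [A0 [A1 [A2 a]]]] - [A2 a]]]]]]]]]
  [A0 [A1 n [A0 [A1 n [A0 [A1 n [A0 [A1 n [A0 [A1 [A1 [A2 a]] - [A2 a]]]]]]]]]]]
  [A0 [A1 n [A0 [A1 n [A0 [A1 n [A0 [A1 n [A0 [A1 [A2 [A2 a] - a]]]]]]]]]]]

6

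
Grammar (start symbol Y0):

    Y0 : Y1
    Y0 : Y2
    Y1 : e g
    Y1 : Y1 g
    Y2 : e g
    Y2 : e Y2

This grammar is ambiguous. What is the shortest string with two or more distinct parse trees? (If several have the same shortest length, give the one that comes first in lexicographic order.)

length 2: e g has 2 parse trees

Two derivations of e g:
  Y0 ⇒ Y1 ⇒ e g
  Y0 ⇒ Y2 ⇒ e g

e g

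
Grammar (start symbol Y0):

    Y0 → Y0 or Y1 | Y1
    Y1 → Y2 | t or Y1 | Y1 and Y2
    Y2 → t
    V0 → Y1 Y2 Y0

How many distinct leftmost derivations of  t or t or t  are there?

Parse trees for t or t or t:
  [Y0 [Y0 [Y1 [Y2 t]]] or [Y1 t or [Y1 [Y2 t]]]]
  [Y0 [Y0 [Y0 [Y1 [Y2 t]]] or [Y1 [Y2 t]]] or [Y1 [Y2 t]]]
  [Y0 [Y0 [Y1 t or [Y1 [Y2 t]]]] or [Y1 [Y2 t]]]
  [Y0 [Y1 t or [Y1 t or [Y1 [Y2 t]]]]]

4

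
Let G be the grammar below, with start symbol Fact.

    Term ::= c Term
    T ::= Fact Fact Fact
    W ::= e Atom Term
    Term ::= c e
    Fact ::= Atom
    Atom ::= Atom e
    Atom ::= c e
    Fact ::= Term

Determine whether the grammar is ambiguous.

Ambiguous

Witness: c e

Derivation 1: Fact ⇒ Atom ⇒ c e
Derivation 2: Fact ⇒ Term ⇒ c e

Two distinct leftmost derivations for the same string.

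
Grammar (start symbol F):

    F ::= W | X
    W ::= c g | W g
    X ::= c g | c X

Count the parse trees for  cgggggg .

1

Parse trees for cgggggg:
  [F [W [W [W [W [W [W c g] g] g] g] g] g]]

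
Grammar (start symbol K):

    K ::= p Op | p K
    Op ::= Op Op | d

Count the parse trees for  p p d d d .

Parse trees for p p d d d:
  [K p [K p [Op [Op d] [Op [Op d] [Op d]]]]]
  [K p [K p [Op [Op [Op d] [Op d]] [Op d]]]]

2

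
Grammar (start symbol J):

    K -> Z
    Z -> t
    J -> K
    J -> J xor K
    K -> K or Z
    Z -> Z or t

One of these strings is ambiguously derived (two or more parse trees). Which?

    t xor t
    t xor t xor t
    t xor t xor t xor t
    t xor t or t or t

t xor t or t or t

t xor t: 1 tree
t xor t xor t: 1 tree
t xor t xor t xor t: 1 tree
t xor t or t or t: 4 trees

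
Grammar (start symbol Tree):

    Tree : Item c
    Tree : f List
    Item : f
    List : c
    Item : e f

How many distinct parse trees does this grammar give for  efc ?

Parse trees for efc:
  [Tree [Item e f] c]

1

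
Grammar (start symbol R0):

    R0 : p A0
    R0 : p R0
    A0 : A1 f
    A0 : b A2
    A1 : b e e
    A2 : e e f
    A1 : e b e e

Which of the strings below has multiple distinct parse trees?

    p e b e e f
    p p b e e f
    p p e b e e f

p p b e e f

p e b e e f: 1 tree
p p b e e f: 2 trees
p p e b e e f: 1 tree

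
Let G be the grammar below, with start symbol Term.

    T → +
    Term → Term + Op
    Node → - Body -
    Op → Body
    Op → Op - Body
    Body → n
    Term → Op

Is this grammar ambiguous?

(T, Node are unreachable from Term, so their rules don't affect L(Term).) This is a standard precedence ladder (Term over Op over Body), with each level left-recursive on its own operator ('+' at Term, '-' at Op). That structure is LR(1), hence unambiguous.

Unambiguous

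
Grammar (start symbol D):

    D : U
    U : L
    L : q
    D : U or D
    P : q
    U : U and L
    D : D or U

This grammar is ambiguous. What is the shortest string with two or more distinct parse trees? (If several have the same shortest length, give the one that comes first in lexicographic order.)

length 1: no string has ≥2 trees
length 3: q or q has 2 parse trees

Two derivations of q or q:
  D ⇒ U or D ⇒ L or D ⇒ q or D ⇒ q or U ⇒ q or L ⇒ q or q
  D ⇒ D or U ⇒ U or U ⇒ L or U ⇒ q or U ⇒ q or L ⇒ q or q

q or q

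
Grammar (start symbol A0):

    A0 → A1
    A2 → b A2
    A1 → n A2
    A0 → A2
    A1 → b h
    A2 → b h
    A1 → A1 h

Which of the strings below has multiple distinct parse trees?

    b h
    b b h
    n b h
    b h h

b h

b h: 2 trees
b b h: 1 tree
n b h: 1 tree
b h h: 1 tree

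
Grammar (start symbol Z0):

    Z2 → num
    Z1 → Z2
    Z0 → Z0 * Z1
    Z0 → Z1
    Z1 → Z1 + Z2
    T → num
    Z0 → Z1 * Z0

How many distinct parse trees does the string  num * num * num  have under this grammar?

Parse trees for num * num * num:
  [Z0 [Z0 [Z0 [Z1 [Z2 num]]] * [Z1 [Z2 num]]] * [Z1 [Z2 num]]]
  [Z0 [Z0 [Z1 [Z2 num]] * [Z0 [Z1 [Z2 num]]]] * [Z1 [Z2 num]]]
  [Z0 [Z1 [Z2 num]] * [Z0 [Z0 [Z1 [Z2 num]]] * [Z1 [Z2 num]]]]
  [Z0 [Z1 [Z2 num]] * [Z0 [Z1 [Z2 num]] * [Z0 [Z1 [Z2 num]]]]]

4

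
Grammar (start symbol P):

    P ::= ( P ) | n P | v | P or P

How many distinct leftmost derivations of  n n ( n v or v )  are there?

Parse trees for n n ( n v or v ):
  [P n [P n [P ( [P n [P [P v] or [P v]]] )]]]
  [P n [P n [P ( [P [P n [P v]] or [P v]] )]]]

2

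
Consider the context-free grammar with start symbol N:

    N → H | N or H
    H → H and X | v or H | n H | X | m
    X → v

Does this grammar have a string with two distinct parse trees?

Ambiguous

Witness: v or m

Derivation 1: N ⇒ H ⇒ v or H ⇒ v or m
Derivation 2: N ⇒ N or H ⇒ H or H ⇒ X or H ⇒ v or H ⇒ v or m

Two distinct leftmost derivations for the same string.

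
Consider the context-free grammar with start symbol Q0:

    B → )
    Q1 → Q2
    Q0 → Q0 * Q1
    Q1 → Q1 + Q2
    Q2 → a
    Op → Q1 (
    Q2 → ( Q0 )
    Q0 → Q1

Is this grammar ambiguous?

(Op, B are unreachable from Q0, so their rules don't affect L(Q0).) This is a standard precedence ladder (Q0 over Q1 over Q2), with each level left-recursive on its own operator ('*' at Q0, '+' at Q1). That structure is LR(1), hence unambiguous.

Unambiguous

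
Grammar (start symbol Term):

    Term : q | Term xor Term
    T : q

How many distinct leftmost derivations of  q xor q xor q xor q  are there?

5

Parse trees for q xor q xor q xor q:
  [Term [Term q] xor [Term [Term q] xor [Term [Term q] xor [Term q]]]]
  [Term [Term q] xor [Term [Term [Term q] xor [Term q]] xor [Term q]]]
  [Term [Term [Term q] xor [Term q]] xor [Term [Term q] xor [Term q]]]
  [Term [Term [Term q] xor [Term [Term q] xor [Term q]]] xor [Term q]]
  [Term [Term [Term [Term q] xor [Term q]] xor [Term q]] xor [Term q]]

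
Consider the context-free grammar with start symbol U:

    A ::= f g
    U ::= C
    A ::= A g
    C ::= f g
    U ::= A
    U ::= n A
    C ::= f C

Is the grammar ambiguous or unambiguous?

Witness: f g

Derivation 1: U ⇒ C ⇒ f g
Derivation 2: U ⇒ A ⇒ f g

Two distinct leftmost derivations for the same string.

Ambiguous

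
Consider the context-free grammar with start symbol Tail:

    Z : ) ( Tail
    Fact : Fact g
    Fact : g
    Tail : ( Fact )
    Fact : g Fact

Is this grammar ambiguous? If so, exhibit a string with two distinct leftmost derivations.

Witness: ( g g )

Derivation 1: Tail ⇒ ( Fact ) ⇒ ( Fact g ) ⇒ ( g g )
Derivation 2: Tail ⇒ ( Fact ) ⇒ ( g Fact ) ⇒ ( g g )

Two distinct leftmost derivations for the same string.

Ambiguous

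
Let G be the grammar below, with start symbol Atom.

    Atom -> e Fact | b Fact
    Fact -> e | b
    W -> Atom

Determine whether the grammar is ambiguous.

Only Atom, Fact are reachable from Atom; ignoring the rest: Each reachable nonterminal has at most one production per leading terminal, and all productions are right-linear; the derivation is determined token-by-token.

Unambiguous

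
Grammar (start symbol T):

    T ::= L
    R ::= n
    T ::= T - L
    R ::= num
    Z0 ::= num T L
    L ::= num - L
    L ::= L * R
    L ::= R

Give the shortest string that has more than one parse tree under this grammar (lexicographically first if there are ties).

num - n

length 1: no string has ≥2 trees
length 3: num - n has 2 parse trees

Two derivations of num - n:
  T ⇒ L ⇒ num - L ⇒ num - R ⇒ num - n
  T ⇒ T - L ⇒ L - L ⇒ R - L ⇒ num - L ⇒ num - R ⇒ num - n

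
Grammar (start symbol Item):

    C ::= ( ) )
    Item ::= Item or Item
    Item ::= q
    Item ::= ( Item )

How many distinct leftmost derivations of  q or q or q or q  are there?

Parse trees for q or q or q or q:
  [Item [Item q] or [Item [Item q] or [Item [Item q] or [Item q]]]]
  [Item [Item q] or [Item [Item [Item q] or [Item q]] or [Item q]]]
  [Item [Item [Item q] or [Item q]] or [Item [Item q] or [Item q]]]
  [Item [Item [Item q] or [Item [Item q] or [Item q]]] or [Item q]]
  [Item [Item [Item [Item q] or [Item q]] or [Item q]] or [Item q]]

5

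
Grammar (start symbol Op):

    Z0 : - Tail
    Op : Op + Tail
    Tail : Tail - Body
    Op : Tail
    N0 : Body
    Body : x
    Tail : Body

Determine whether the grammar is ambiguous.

Unambiguous

Only Op, Tail, Body are reachable from Op; ignoring the rest: Op → Op + Tail | Tail  ;  Tail → Tail - Body | Body  — a left-associative chain with Body at the bottom. Each string factors uniquely by precedence.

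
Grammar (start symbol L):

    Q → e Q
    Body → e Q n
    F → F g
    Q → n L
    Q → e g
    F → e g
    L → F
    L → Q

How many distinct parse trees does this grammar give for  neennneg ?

Parse trees for neennneg:
  [L [Q n [L [Q e [Q e [Q n [L [Q n [L [Q n [L [F e g]]]]]]]]]]]]
  [L [Q n [L [Q e [Q e [Q n [L [Q n [L [Q n [L [Q e g]]]]]]]]]]]]

2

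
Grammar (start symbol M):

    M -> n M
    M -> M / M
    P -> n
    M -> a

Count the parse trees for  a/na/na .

3

Parse trees for a/na/na:
  [M [M a] / [M n [M [M a] / [M n [M a]]]]]
  [M [M a] / [M [M n [M a]] / [M n [M a]]]]
  [M [M [M a] / [M n [M a]]] / [M n [M a]]]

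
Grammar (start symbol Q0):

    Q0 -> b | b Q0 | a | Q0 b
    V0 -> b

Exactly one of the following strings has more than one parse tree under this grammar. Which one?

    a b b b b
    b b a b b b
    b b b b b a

b b a b b b

a b b b b: 1 tree
b b a b b b: 10 trees
b b b b b a: 1 tree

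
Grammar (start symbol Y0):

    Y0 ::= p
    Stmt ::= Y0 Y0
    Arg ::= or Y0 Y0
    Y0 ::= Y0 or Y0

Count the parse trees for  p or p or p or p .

Parse trees for p or p or p or p:
  [Y0 [Y0 p] or [Y0 [Y0 p] or [Y0 [Y0 p] or [Y0 p]]]]
  [Y0 [Y0 p] or [Y0 [Y0 [Y0 p] or [Y0 p]] or [Y0 p]]]
  [Y0 [Y0 [Y0 p] or [Y0 p]] or [Y0 [Y0 p] or [Y0 p]]]
  [Y0 [Y0 [Y0 p] or [Y0 [Y0 p] or [Y0 p]]] or [Y0 p]]
  [Y0 [Y0 [Y0 [Y0 p] or [Y0 p]] or [Y0 p]] or [Y0 p]]

5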